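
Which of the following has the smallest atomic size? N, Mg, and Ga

N

N is in period 2, group 15; Mg is in period 3, group 2; Ga is in period 4, group 13.
Moving right in a period, electrons are added to the same shell under a stronger nuclear pull, so atoms get smaller; moving down, a new shell is opened and atoms get larger.
Neither a single period nor a single group — weigh both effects.
Ga > N: relative to N, both the across-period and down-group shifts push Ga's atomic radius up.
Mg > Ga: period and group pull opposite ways; the across-period shift dominates (139 vs 124 pm).
Approximate values (pm): N 71, Mg 139, Ga 124.
The smallest atomic size among these belongs to N.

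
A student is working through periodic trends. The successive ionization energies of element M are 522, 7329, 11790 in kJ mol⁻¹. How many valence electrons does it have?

1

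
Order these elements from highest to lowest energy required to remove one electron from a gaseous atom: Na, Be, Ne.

IE₁ increases left→right with effective nuclear charge and decreases top→bottom as the valence shell moves farther out.
Here both period and group differ, so the two effects have to be weighed against each other.
Be > Na: relative to Na, both the across-period and down-group shifts push Be's first ionization energy up.
Ne > Be: both are in period 2; the period trend gives Ne the larger value.
For reference (kJ/mol): Be 900, Ne 2081, Na 496.
So from highest to lowest: Ne > Be > Na.

Ne > Be > Na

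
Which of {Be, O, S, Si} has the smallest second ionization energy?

Si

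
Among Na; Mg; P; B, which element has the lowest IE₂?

Mg

IE_2 is the cost of taking one more electron from the +1 cation: Na⁺ is the bare [Ne] core; Mg⁺ still has 1 valence electron; P⁺ still has 4 valence electrons; B⁺ still has 2 valence electrons.
Pulling an electron out of a noble-gas core costs far more than removing a remaining valence electron, so Na sits at the high end of IE_2.
Valence configurations: Mg⁺ [Ne]3s¹, P⁺ [Ne]3s²3p², B⁺ [He]2s².
The numbers (kJ/mol): Na 4562, Mg 1451, P 1907, B 2427.
Hence IE_2: Mg < P < B < Na.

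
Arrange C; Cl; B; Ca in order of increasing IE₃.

Consider each +2 ion: C²⁺ still has 2 valence electrons; Cl²⁺ still has 5 valence electrons; B²⁺ still has 1 valence electron; Ca²⁺ is the bare [Ar] core.
Breaking into a closed-shell core is much more expensive than removing a leftover valence electron — Ca has the largest IE_3 here.
Valence configurations: C²⁺ [He]2s², Cl²⁺ [Ne]3s²3p³, B²⁺ [He]2s¹.
Tabulated IE_3 (kJ/mol): C 4620, Cl 3822, B 3660, Ca 4912.
Hence IE_3: B < Cl < C < Ca.

B < Cl < C < Ca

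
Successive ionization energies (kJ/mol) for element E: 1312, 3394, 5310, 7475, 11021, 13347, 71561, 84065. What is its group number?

Group 16

Look for the largest jump between consecutive ionization energies: IE7/IE6 ≈ 5.4, far larger than any earlier ratio.
That jump marks the point where a core electron is being removed. So the atom has 6 valence electrons.
A main-group element with 6 valence electrons is in group 16.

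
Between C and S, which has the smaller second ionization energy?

S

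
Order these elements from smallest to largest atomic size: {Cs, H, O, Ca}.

H is in period 1, group 1; O is in period 2, group 16; Ca is in period 4, group 2; Cs is in period 6, group 1.
Radius decreases left→right (rising Z_eff, same n) and increases top→bottom (higher n).
Neither a single period nor a single group — weigh both effects.
O > H: period and group pull opposite ways; the down-group shift dominates (63 vs 32 pm).
Ca > O: relative to O, both the across-period and down-group shifts push Ca's atomic radius up.
Cs > Ca: relative to Ca, both the across-period and down-group shifts push Cs's atomic radius up.
For reference (pm): H 32, O 63, Ca 171, Cs 232.
So from smallest to largest: H < O < Ca < Cs.

H < O < Ca < Cs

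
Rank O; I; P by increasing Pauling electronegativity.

P, I, O

Smaller atoms with higher effective nuclear charge are more electronegative.
Here both period and group differ, so the two effects have to be weighed against each other.
I > P: the two effects oppose for this pair; the across-period effect wins (2.66 vs 2.19).
O > I: period and group pull opposite ways; the down-group shift dominates (3.44 vs 2.66).
Tabulated electronegativity (Pauling): O 3.44, P 2.19, I 2.66.
So from lowest to highest: P < I < O.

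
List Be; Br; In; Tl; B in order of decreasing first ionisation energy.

Br > Be > B > Tl > In

Be is in period 2, group 2; B is in period 2, group 13; Br is in period 4, group 17; In is in period 5, group 13; Tl is in period 6, group 13.
Across a period the outer electron is held more tightly (higher IE₁); down a group it sits in a higher shell, more shielded, and comes off more easily.
Neither a single period nor a single group — weigh both effects.
Tl > In: this pair runs against the simple trend — see the exception note.
B > Tl: B sits above Tl in group 13, so the down-group effect alone puts B higher.
Be > B: this pair runs against the simple trend — see the exception note.
Br > Be: the two effects oppose for this pair; the across-period effect wins (1140 vs 900 kJ/mol).
Note the exception: Tl has a higher first ionization energy than In, contrary to the simple trend — relativistic 6s stabilisation and poor 4f/5d shielding distort the trend for the heavy p-block elements.
Note the exception: Be has a higher first ionization energy than B, contrary to the simple trend — removing B's lone 2p electron is easier than breaking Be's filled 2s².
For reference (kJ/mol): Be 900, B 801, Br 1140, In 558, Tl 589.
So from highest to lowest: Br > Be > B > Tl > In.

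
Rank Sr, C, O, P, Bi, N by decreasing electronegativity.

C is in period 2, group 14; N is in period 2, group 15; O is in period 2, group 16; P is in period 3, group 15; Sr is in period 5, group 2; Bi is in period 6, group 15.
EN rises left→right (higher Z_eff, smaller atoms) and falls top→bottom (larger, more shielded atoms).
Here both period and group differ, so the two effects have to be weighed against each other.
Bi > Sr: the two effects oppose for this pair; the across-period effect wins (2.02 vs 0.95).
P > Bi: P sits above Bi in group 15, so the down-group effect alone puts P higher.
C > P: period and group pull opposite ways; the down-group shift dominates (2.55 vs 2.19).
N > C: N lies to the right of C in period 2, so the across-period effect alone puts N higher.
O > N: O lies to the right of N in period 2, so the across-period effect alone puts O higher.
Approximate values (Pauling): C 2.55, N 3.04, O 3.44, P 2.19, Sr 0.95, Bi 2.02.
So from highest to lowest: O > N > C > P > Bi > Sr.

O > N > C > P > Bi > Sr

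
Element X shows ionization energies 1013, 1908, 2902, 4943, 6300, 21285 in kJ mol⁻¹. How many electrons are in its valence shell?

5

Look for the largest jump between consecutive ionization energies: IE6/IE5 ≈ 3.4, far larger than any earlier ratio.
That jump marks the point where a core electron is being removed. So the atom has 5 valence electrons.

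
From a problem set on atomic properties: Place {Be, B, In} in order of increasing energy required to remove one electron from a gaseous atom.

In < B < Be

Be is in period 2, group 2; B is in period 2, group 13; In is in period 5, group 13.
Removing the outermost electron gets harder across a period and easier down a group.
Here both period and group differ, so the two effects have to be weighed against each other.
B > In: they share group 13; the group trend gives B the larger value.
Be > B: this pair runs against the simple trend — see the exception note.
Note the exception: Be has a higher first ionization energy than B, contrary to the simple trend — removing B's lone 2p electron is easier than breaking Be's filled 2s².
Tabulated first ionization energy (kJ/mol): Be 900, B 801, In 558.
So from lowest to highest: In < B < Be.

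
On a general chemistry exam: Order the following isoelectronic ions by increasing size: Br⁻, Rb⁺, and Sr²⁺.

Sr²⁺ < Rb⁺ < Br⁻

All of these have 36 electrons, so size is governed by nuclear charge alone: the more protons, the stronger the pull on the same electron cloud, and the smaller the ion.
Nuclear charges: Sr²⁺ (Z=38), Rb⁺ (Z=37), Br⁻ (Z=35).
Smallest to largest: Sr²⁺ < Rb⁺ < Br⁻.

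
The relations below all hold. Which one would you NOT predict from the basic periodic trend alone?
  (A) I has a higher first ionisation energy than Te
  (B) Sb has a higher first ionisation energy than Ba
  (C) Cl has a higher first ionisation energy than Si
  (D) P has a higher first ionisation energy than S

The general trend: first ionisation energy increases across a period and decreases down a group.
(A) I (period 5, group 17) vs Te (period 5, group 16): the stated order agrees with the simple trend.
(B) Sb (period 5, group 15) vs Ba (period 6, group 2): the stated order agrees with the simple trend.
(C) Cl (period 3, group 17) vs Si (period 3, group 14): the stated order agrees with the simple trend.
(D) P (period 3, group 15) vs S (period 3, group 16): the stated order contradicts the simple trend.
The exception is (D): S (3p⁴) ionizes more easily than half-filled P (3p³) because the paired 3p electron in S is pushed out by e⁻–e⁻ repulsion.

(D)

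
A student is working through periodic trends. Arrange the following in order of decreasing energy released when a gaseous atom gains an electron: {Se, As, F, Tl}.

F > Se > As > Tl

F is in period 2, group 17; As is in period 4, group 15; Se is in period 4, group 16; Tl is in period 6, group 13.
EA tends to increase across a period and decrease down a group, though the pattern is less regular than for IE or radius.
Neither a single period nor a single group — weigh both effects.
As > Tl: relative to Tl, both the across-period and down-group shifts push As's electron affinity up.
Se > As: Se lies to the right of As in period 4, so the across-period effect alone puts Se higher.
F > Se: both effects reinforce here, so F is clearly the higher of the two.
Approximate values (kJ/mol): F 328, As 78, Se 195, Tl 19.
So from highest to lowest: F > Se > As > Tl.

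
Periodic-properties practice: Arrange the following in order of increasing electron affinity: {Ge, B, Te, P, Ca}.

Ca < B < P < Ge < Te

B is in period 2, group 13; P is in period 3, group 15; Ca is in period 4, group 2; Ge is in period 4, group 14; Te is in period 5, group 16.
EA tends to increase across a period and decrease down a group, though the pattern is less regular than for IE or radius.
Neither a single period nor a single group — weigh both effects.
B > Ca: both effects reinforce here, so B is clearly the higher of the two.
P > B: period and group pull opposite ways; the across-period shift dominates (72 vs 27 kJ/mol).
Ge > P: this pair runs against the simple trend — see the exception note.
Te > Ge: the two effects oppose for this pair; the across-period effect wins (190 vs 119 kJ/mol).
Note the exception: Ge has a higher electron affinity than P, contrary to the simple trend — adding an electron to P's half-filled np³ subshell costs electron-pairing energy.
Tabulated electron affinity (kJ/mol): B 27, P 72, Ca 2, Ge 119, Te 190.
So from lowest to highest: Ca < B < P < Ge < Te.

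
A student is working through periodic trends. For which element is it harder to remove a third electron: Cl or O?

Consider each +2 ion: Cl²⁺ still has 5 valence electrons; O²⁺ still has 4 valence electrons.
All are still removing valence electrons, so compare the +2 ions as you would atoms: IE_3 generally rises across a period (higher Z_eff) and falls down a group (larger shell), subject to the usual subshell exceptions.
Valence configurations: Cl²⁺ [Ne]3s²3p³, O²⁺ [He]2s²2p².
Approximate IE_3 values (kJ/mol): Cl 3822, O 5300.
Putting it together, IE_3: Cl < O.

O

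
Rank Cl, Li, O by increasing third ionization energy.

Cl < O < Li

The third ionization energy removes an electron from the +2 ion. For each element: Cl²⁺ still has 5 valence electrons; Li²⁺ is already 1 electron into the core; O²⁺ still has 4 valence electrons.
Core electrons are held far more tightly than valence electrons, so Li tops the IE_3 order.
Valence configurations: Cl²⁺ [Ne]3s²3p³, O²⁺ [He]2s²2p².
Approximate IE_3 values (kJ/mol): Cl 3822, Li 11815, O 5300.
Hence IE_3: Cl < O < Li.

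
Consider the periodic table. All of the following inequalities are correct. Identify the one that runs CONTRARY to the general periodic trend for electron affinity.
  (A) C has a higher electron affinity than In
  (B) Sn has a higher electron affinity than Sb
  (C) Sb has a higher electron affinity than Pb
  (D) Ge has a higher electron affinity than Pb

The general trend: electron affinity increases across a period and decreases down a group.
(A) C (period 2, group 14) vs In (period 5, group 13): the stated order agrees with the simple trend.
(B) Sn (period 5, group 14) vs Sb (period 5, group 15): the stated order contradicts the simple trend.
(C) Sb (period 5, group 15) vs Pb (period 6, group 14): the stated order agrees with the simple trend.
(D) Ge (period 4, group 14) vs Pb (period 6, group 14): the stated order agrees with the simple trend.
The exception is (B): adding an electron to Sb's half-filled 5p³ is unfavourable, so Sn has the more exothermic EA.

(B)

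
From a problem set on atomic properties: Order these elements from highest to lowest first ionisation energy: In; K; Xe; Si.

Si is in period 3, group 14; K is in period 4, group 1; In is in period 5, group 13; Xe is in period 5, group 18.
First ionization energy rises across a period (greater Z_eff holds electrons more tightly) and falls down a group (valence electrons are farther from the nucleus).
Here both period and group differ, so the two effects have to be weighed against each other.
In > K: period and group pull opposite ways; the across-period shift dominates (558 vs 419 kJ/mol).
Si > In: both effects reinforce here, so Si is clearly the higher of the two.
Xe > Si: period and group pull opposite ways; the across-period shift dominates (1170 vs 786 kJ/mol).
Approximate values (kJ/mol): Si 786, K 419, In 558, Xe 1170.
So from highest to lowest: Xe > Si > In > K.

Xe, Si, In, K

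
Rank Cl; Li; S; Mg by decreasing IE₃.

Li > Mg > Cl > S

Consider each +2 ion: Cl²⁺ still has 5 valence electrons; Li²⁺ is already 1 electron into the core; S²⁺ still has 4 valence electrons; Mg²⁺ is the bare [Ne] core.
Breaking into a closed-shell core is much more expensive than removing a leftover valence electron — Mg and Li have the largest IE_3 here.
Valence configurations: Cl²⁺ [Ne]3s²3p³, S²⁺ [Ne]3s²3p².
Tabulated IE_3 (kJ/mol): Cl 3822, Li 11815, S 3357, Mg 7733.
Putting it together, IE_3: S < Cl < Mg < Li.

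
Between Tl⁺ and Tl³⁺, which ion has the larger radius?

Both ions have Z = 81 protons, but Tl³⁺ has lost more electrons, so its remaining electrons feel a larger effective nuclear charge per electron and are pulled in more tightly.
Higher positive charge → smaller ion, so Tl⁺ > Tl³⁺.

Tl⁺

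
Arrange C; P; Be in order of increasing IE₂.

The second ionization energy removes an electron from the +1 ion. For each element: C⁺ still has 3 valence electrons; P⁺ still has 4 valence electrons; Be⁺ still has 1 valence electron.
All are still removing valence electrons, so compare the +1 ions as you would atoms: IE_2 generally rises across a period (higher Z_eff) and falls down a group (larger shell), subject to the usual subshell exceptions.
Valence configurations: C⁺ [He]2s²2p¹, P⁺ [Ne]3s²3p², Be⁺ [He]2s¹.
The numbers (kJ/mol): C 2353, P 1907, Be 1757.
Overall IE_2 order: Be < P < C.

Be < P < C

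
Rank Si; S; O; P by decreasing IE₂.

O > S > P > Si

Consider each +1 ion: Si⁺ still has 3 valence electrons; S⁺ still has 5 valence electrons; O⁺ still has 5 valence electrons; P⁺ still has 4 valence electrons.
All are still removing valence electrons, so compare the +1 ions as you would atoms: IE_2 generally rises across a period (higher Z_eff) and falls down a group (larger shell), subject to the usual subshell exceptions.
Valence configurations: Si⁺ [Ne]3s²3p¹, S⁺ [Ne]3s²3p³, O⁺ [He]2s²2p³, P⁺ [Ne]3s²3p².
The numbers (kJ/mol): Si 1577, S 2252, O 3388, P 1907.
So the second ionization energies run Si < P < S < O.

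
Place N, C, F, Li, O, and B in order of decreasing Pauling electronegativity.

EN rises left→right (higher Z_eff, smaller atoms) and falls top→bottom (larger, more shielded atoms).
All lie in period 2, so electronegativity increases left to right.
So from highest to lowest: F > O > N > C > B > Li.

F > O > N > C > B > Li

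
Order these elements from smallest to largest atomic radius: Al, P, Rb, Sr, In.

Al is in period 3, group 13; P is in period 3, group 15; Rb is in period 5, group 1; Sr is in period 5, group 2; In is in period 5, group 13.
Atomic radius shrinks across a period as nuclear charge pulls the same shell inward, and grows down a group as new shells are added.
These span different periods and groups, so the two trends combine.
Al > P: both are in period 3; the period trend gives Al the larger value.
In > Al: they share group 13; the group trend gives In the larger value.
Sr > In: Sr lies to the left of In in period 5, so the across-period effect alone puts Sr larger.
Rb > Sr: both are in period 5; the period trend gives Rb the larger value.
For reference (pm): Al 126, P 111, Rb 210, Sr 185, In 142.
So from smallest to largest: P < Al < In < Sr < Rb.

P < Al < In < Sr < Rb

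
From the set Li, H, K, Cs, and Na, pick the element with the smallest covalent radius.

H

H is in period 1, group 1; Li is in period 2, group 1; Na is in period 3, group 1; K is in period 4, group 1; Cs is in period 6, group 1.
Across a period the added protons contract the valence shell; down a group each new principal shell makes the atom larger.
All are in group 1, so atomic radius increases down the group.
The smallest covalent radius among these belongs to H.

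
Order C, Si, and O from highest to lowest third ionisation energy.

O > C > Si

The third ionization energy removes an electron from the +2 ion. For each element: C²⁺ still has 2 valence electrons; Si²⁺ still has 2 valence electrons; O²⁺ still has 4 valence electrons.
All are still removing valence electrons, so compare the +2 ions as you would atoms: IE_3 generally rises across a period (higher Z_eff) and falls down a group (larger shell), subject to the usual subshell exceptions.
Valence configurations: C²⁺ [He]2s², Si²⁺ [Ne]3s², O²⁺ [He]2s²2p².
The numbers (kJ/mol): C 4620, Si 3232, O 5300.
Overall IE_3 order: Si < C < O.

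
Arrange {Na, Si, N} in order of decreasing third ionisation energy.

Consider each +2 ion: Na²⁺ is already 1 electron into the core; Si²⁺ still has 2 valence electrons; N²⁺ still has 3 valence electrons.
Core electrons are held far more tightly than valence electrons, so Na tops the IE_3 order.
Valence configurations: Si²⁺ [Ne]3s², N²⁺ [He]2s²2p¹.
The numbers (kJ/mol): Na 6910, Si 3232, N 4578.
Overall IE_3 order: Si < N < Na.

Na > N > Si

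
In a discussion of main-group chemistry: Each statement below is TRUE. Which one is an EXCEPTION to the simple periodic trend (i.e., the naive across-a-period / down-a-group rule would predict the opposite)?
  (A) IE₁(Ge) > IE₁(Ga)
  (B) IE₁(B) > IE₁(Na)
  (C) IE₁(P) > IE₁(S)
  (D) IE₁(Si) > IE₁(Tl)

(C)

The general trend: IE₁ increases across a period and decreases down a group.
(A) Ge (period 4, group 14) vs Ga (period 4, group 13): the stated order agrees with the simple trend.
(B) B (period 2, group 13) vs Na (period 3, group 1): the stated order agrees with the simple trend.
(C) P (period 3, group 15) vs S (period 3, group 16): the stated order contradicts the simple trend.
(D) Si (period 3, group 14) vs Tl (period 6, group 13): the stated order agrees with the simple trend.
The exception is (C): S (3p⁴) ionizes more easily than half-filled P (3p³) because the paired 3p electron in S is pushed out by e⁻–e⁻ repulsion.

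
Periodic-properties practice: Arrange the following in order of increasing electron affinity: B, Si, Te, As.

B, As, Si, Te

B is in period 2, group 13; Si is in period 3, group 14; As is in period 4, group 15; Te is in period 5, group 16.
Atoms with high Z_eff and room in the valence shell (especially the halogens) have the most exothermic electron affinities.
These sit on a diagonal, where the across-period and down-group effects partly cancel.
As > B: the two effects oppose for this pair; the across-period effect wins (78 vs 27 kJ/mol).
Si > As: period and group pull opposite ways; the down-group shift dominates (134 vs 78 kJ/mol).
Te > Si: period and group pull opposite ways; the across-period shift dominates (190 vs 134 kJ/mol).
For reference (kJ/mol): B 27, Si 134, As 78, Te 190.
So from lowest to highest: B < As < Si < Te.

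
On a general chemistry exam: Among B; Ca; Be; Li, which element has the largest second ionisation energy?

Li

After 1 electron has been removed, what remains? B⁺ still has 2 valence electrons; Ca⁺ still has 1 valence electron; Be⁺ still has 1 valence electron; Li⁺ is the bare [He] core.
Breaking into a closed-shell core is much more expensive than removing a leftover valence electron — Li has the largest IE_2 here.
Valence configurations: B⁺ [He]2s², Ca⁺ [Ar]4s¹, Be⁺ [He]2s¹.
Tabulated IE_2 (kJ/mol): B 2427, Ca 1145, Be 1757, Li 7298.
Hence IE_2: Ca < Be < B < Li.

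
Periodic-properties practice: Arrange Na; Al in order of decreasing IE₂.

Na, Al

Consider each +1 ion: Na⁺ is the bare [Ne] core; Al⁺ still has 2 valence electrons.
Pulling an electron out of a noble-gas core costs far more than removing a remaining valence electron, so Na sits at the high end of IE_2.
The numbers (kJ/mol): Na 4562, Al 1817.
Hence IE_2: Al < Na.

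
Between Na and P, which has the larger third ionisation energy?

Consider each +2 ion: Na²⁺ is already 1 electron into the core; P²⁺ still has 3 valence electrons.
Core electrons are held far more tightly than valence electrons, so Na tops the IE_3 order.
Tabulated IE_3 (kJ/mol): Na 6910, P 2914.
Putting it together, IE_3: P < Na.

Na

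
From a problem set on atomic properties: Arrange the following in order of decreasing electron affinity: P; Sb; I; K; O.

I > O > Sb > P > K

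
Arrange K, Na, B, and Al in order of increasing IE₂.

Al, B, K, Na

Consider each +1 ion: K⁺ is the bare [Ar] core; Na⁺ is the bare [Ne] core; B⁺ still has 2 valence electrons; Al⁺ still has 2 valence electrons.
Pulling an electron out of a noble-gas core costs far more than removing a remaining valence electron, so K and Na sit at the high end of IE_2.
Valence configurations: B⁺ [He]2s², Al⁺ [Ne]3s².
The numbers (kJ/mol): K 3052, Na 4562, B 2427, Al 1817.
Overall IE_2 order: Al < B < K < Na.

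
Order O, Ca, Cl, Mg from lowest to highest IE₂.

Ca < Mg < Cl < O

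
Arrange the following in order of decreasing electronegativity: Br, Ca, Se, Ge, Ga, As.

Br > Se > As > Ge > Ga > Ca

Ca is in period 4, group 2; Ga is in period 4, group 13; Ge is in period 4, group 14; As is in period 4, group 15; Se is in period 4, group 16; Br is in period 4, group 17.
EN rises left→right (higher Z_eff, smaller atoms) and falls top→bottom (larger, more shielded atoms).
All lie in period 4, so electronegativity increases left to right.
So from highest to lowest: Br > Se > As > Ge > Ga > Ca.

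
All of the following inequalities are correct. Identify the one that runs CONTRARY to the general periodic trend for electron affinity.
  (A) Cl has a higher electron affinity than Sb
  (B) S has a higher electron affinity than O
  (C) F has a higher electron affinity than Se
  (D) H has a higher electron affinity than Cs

The general trend: electron affinity increases across a period and decreases down a group.
(A) Cl (period 3, group 17) vs Sb (period 5, group 15): the stated order agrees with the simple trend.
(B) S (period 3, group 16) vs O (period 2, group 16): the stated order contradicts the simple trend.
(C) F (period 2, group 17) vs Se (period 4, group 16): the stated order agrees with the simple trend.
(D) H (period 1, group 1) vs Cs (period 6, group 1): the stated order agrees with the simple trend.
The exception is (B): the compact 2p subshell of O repels the added electron more than S's larger 3p does.

(B)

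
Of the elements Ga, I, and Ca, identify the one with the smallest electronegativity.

Ca is in period 4, group 2; Ga is in period 4, group 13; I is in period 5, group 17.
Smaller atoms with higher effective nuclear charge are more electronegative.
Here both period and group differ, so the two effects have to be weighed against each other.
Ga > Ca: Ga lies to the right of Ca in period 4, so the across-period effect alone puts Ga higher.
I > Ga: the two effects oppose for this pair; the across-period effect wins (2.66 vs 1.81).
For reference (Pauling): Ca 1.00, Ga 1.81, I 2.66.
The smallest electronegativity among these belongs to Ca.

Ca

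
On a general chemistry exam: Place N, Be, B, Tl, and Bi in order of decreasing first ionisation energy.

N > Be > B > Bi > Tl

Removing the outermost electron gets harder across a period and easier down a group.
Here both period and group differ, so the two effects have to be weighed against each other.
Bi > Tl: Bi lies to the right of Tl in period 6, so the across-period effect alone puts Bi higher.
B > Bi: the two effects oppose for this pair; the down-group effect wins (801 vs 703 kJ/mol).
Be > B: this pair runs against the simple trend — see the exception note.
N > Be: both are in period 2; the period trend gives N the larger value.
Note the exception: Be has a higher first ionization energy than B, contrary to the simple trend — removing B's lone 2p electron is easier than breaking Be's filled 2s².
Approximate values (kJ/mol): Be 900, B 801, N 1402, Tl 589, Bi 703.
So from highest to lowest: N > Be > B > Bi > Tl.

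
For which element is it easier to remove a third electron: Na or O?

IE_3 is the cost of taking one more electron from the +2 cation: Na²⁺ is already 1 electron into the core; O²⁺ still has 4 valence electrons.
Breaking into a closed-shell core is much more expensive than removing a leftover valence electron — Na has the largest IE_3 here.
The numbers (kJ/mol): Na 6910, O 5300.
Overall IE_3 order: O < Na.

O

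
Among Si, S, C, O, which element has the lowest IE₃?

Si

IE_3 is the cost of taking one more electron from the +2 cation: Si²⁺ still has 2 valence electrons; S²⁺ still has 4 valence electrons; C²⁺ still has 2 valence electrons; O²⁺ still has 4 valence electrons.
All are still removing valence electrons, so compare the +2 ions as you would atoms: IE_3 generally rises across a period (higher Z_eff) and falls down a group (larger shell), subject to the usual subshell exceptions.
Valence configurations: Si²⁺ [Ne]3s², S²⁺ [Ne]3s²3p², C²⁺ [He]2s², O²⁺ [He]2s²2p².
The numbers (kJ/mol): Si 3232, S 3357, C 4620, O 5300.
Putting it together, IE_3: Si < S < C < O.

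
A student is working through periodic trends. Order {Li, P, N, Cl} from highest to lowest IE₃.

The third ionization energy removes an electron from the +2 ion. For each element: Li²⁺ is already 1 electron into the core; P²⁺ still has 3 valence electrons; N²⁺ still has 3 valence electrons; Cl²⁺ still has 5 valence electrons.
Core electrons are held far more tightly than valence electrons, so Li tops the IE_3 order.
Valence configurations: P²⁺ [Ne]3s²3p¹, N²⁺ [He]2s²2p¹, Cl²⁺ [Ne]3s²3p³.
The numbers (kJ/mol): Li 11815, P 2914, N 4578, Cl 3822.
Hence IE_3: P < Cl < N < Li.

Li, N, Cl, P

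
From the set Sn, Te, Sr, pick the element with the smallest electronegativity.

Sr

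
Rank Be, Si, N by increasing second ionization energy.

Consider each +1 ion: Be⁺ still has 1 valence electron; Si⁺ still has 3 valence electrons; N⁺ still has 4 valence electrons.
All are still removing valence electrons, so compare the +1 ions as you would atoms: IE_2 generally rises across a period (higher Z_eff) and falls down a group (larger shell), subject to the usual subshell exceptions.
Valence configurations: Be⁺ [He]2s¹, Si⁺ [Ne]3s²3p¹, N⁺ [He]2s²2p².
Approximate IE_2 values (kJ/mol): Be 1757, Si 1577, N 2856.
So the second ionization energies run Si < Be < N.

Si, Be, N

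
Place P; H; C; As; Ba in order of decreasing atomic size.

H is in period 1, group 1; C is in period 2, group 14; P is in period 3, group 15; As is in period 4, group 15; Ba is in period 6, group 2.
Atomic radius shrinks across a period as nuclear charge pulls the same shell inward, and grows down a group as new shells are added.
Here both period and group differ, so the two effects have to be weighed against each other.
C > H: the two effects oppose for this pair; the down-group effect wins (75 vs 32 pm).
P > C: the two effects oppose for this pair; the down-group effect wins (111 vs 75 pm).
As > P: they share group 15; the group trend gives As the larger value.
Ba > As: both effects reinforce here, so Ba is clearly the larger of the two.
Approximate values (pm): H 32, C 75, P 111, As 121, Ba 196.
So from largest to smallest: Ba > As > P > C > H.

Ba, As, P, C, H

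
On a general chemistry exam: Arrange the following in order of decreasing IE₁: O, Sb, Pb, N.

N > O > Sb > Pb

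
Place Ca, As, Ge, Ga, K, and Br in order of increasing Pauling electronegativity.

K is in period 4, group 1; Ca is in period 4, group 2; Ga is in period 4, group 13; Ge is in period 4, group 14; As is in period 4, group 15; Br is in period 4, group 17.
Atoms toward the upper right of the periodic table pull bonding electrons most strongly.
All lie in period 4, so electronegativity increases left to right.
So from lowest to highest: K < Ca < Ga < Ge < As < Br.

K, Ca, Ga, Ge, As, Br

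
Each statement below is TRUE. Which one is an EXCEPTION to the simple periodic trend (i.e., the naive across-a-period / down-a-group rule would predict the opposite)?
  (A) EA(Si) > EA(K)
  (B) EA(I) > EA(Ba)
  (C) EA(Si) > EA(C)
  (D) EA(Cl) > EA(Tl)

The general trend: electron affinity increases across a period and decreases down a group.
(A) Si (period 3, group 14) vs K (period 4, group 1): the stated order agrees with the simple trend.
(B) I (period 5, group 17) vs Ba (period 6, group 2): the stated order agrees with the simple trend.
(C) Si (period 3, group 14) vs C (period 2, group 14): the stated order contradicts the simple trend.
(D) Cl (period 3, group 17) vs Tl (period 6, group 13): the stated order agrees with the simple trend.
The exception is (C): Si's larger, more diffuse 3p orbitals accept an added electron slightly more readily than C's compact 2p.

(C)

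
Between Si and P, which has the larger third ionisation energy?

Consider each +2 ion: Si²⁺ still has 2 valence electrons; P²⁺ still has 3 valence electrons.
All are still removing valence electrons, so compare the +2 ions as you would atoms: IE_3 generally rises across a period (higher Z_eff) and falls down a group (larger shell), subject to the usual subshell exceptions.
Valence configurations: Si²⁺ [Ne]3s², P²⁺ [Ne]3s²3p¹.
P²⁺ loses a lone 3p electron whereas Si²⁺ must break into a filled 3s² pair, so IE_3(Si) > IE_3(P) even though P has the higher nuclear charge.
Approximate IE_3 values (kJ/mol): Si 3232, P 2914.
Putting it together, IE_3: P < Si.

Si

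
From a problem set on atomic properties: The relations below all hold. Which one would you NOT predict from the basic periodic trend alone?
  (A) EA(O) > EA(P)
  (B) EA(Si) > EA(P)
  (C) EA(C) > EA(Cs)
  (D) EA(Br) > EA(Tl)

The general trend: electron affinity increases across a period and decreases down a group.
(A) O (period 2, group 16) vs P (period 3, group 15): the stated order agrees with the simple trend.
(B) Si (period 3, group 14) vs P (period 3, group 15): the stated order contradicts the simple trend.
(C) C (period 2, group 14) vs Cs (period 6, group 1): the stated order agrees with the simple trend.
(D) Br (period 4, group 17) vs Tl (period 6, group 13): the stated order agrees with the simple trend.
The exception is (B): adding an electron to P's half-filled 3p³ is unfavourable, so Si (3p²) has the more exothermic EA.

(B)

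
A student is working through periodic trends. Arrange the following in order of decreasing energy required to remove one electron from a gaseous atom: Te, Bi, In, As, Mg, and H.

H, As, Te, Mg, Bi, In

Removing the outermost electron gets harder across a period and easier down a group.
Here both period and group differ, so the two effects have to be weighed against each other.
Bi > In: period and group pull opposite ways; the across-period shift dominates (703 vs 558 kJ/mol).
Mg > Bi: the two effects oppose for this pair; the down-group effect wins (738 vs 703 kJ/mol).
Te > Mg: the two effects oppose for this pair; the across-period effect wins (869 vs 738 kJ/mol).
As > Te: the two effects oppose for this pair; the down-group effect wins (947 vs 869 kJ/mol).
H > As: period and group pull opposite ways; the down-group shift dominates (1312 vs 947 kJ/mol).
Approximate values (kJ/mol): H 1312, Mg 738, As 947, In 558, Te 869, Bi 703.
So from highest to lowest: H > As > Te > Mg > Bi > In.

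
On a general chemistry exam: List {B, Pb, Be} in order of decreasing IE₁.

Be is in period 2, group 2; B is in period 2, group 13; Pb is in period 6, group 14.
IE₁ increases left→right with effective nuclear charge and decreases top→bottom as the valence shell moves farther out.
Neither a single period nor a single group — weigh both effects.
B > Pb: period and group pull opposite ways; the down-group shift dominates (801 vs 716 kJ/mol).
Be > B: this pair runs against the simple trend — see the exception note.
Note the exception: Be has a higher first ionization energy than B, contrary to the simple trend — removing B's lone 2p electron is easier than breaking Be's filled 2s².
Approximate values (kJ/mol): Be 900, B 801, Pb 716.
So from highest to lowest: Be > B > Pb.

Be > B > Pb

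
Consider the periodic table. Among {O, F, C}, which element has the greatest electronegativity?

F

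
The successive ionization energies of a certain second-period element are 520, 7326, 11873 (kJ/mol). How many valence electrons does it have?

1

Look for the largest jump between consecutive ionization energies: IE2/IE1 ≈ 14.1, far larger than any earlier ratio.
That jump marks the point where a core electron is being removed. So the atom has 1 valence electron.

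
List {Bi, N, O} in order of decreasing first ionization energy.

N > O > Bi

Across a period the outer electron is held more tightly (higher IE₁); down a group it sits in a higher shell, more shielded, and comes off more easily.
Neither a single period nor a single group — weigh both effects.
O > Bi: both effects reinforce here, so O is clearly the higher of the two.
N > O: this pair runs against the simple trend — see the exception note.
Note the exception: N has a higher first ionization energy than O, contrary to the simple trend — pairing an electron in O's 2p⁴ costs repulsion energy, so O ionizes more easily than half-filled N (2p³).
Tabulated first ionization energy (kJ/mol): N 1402, O 1314, Bi 703.
So from highest to lowest: N > O > Bi.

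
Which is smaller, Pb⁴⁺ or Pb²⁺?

Both ions have Z = 82 protons, but Pb⁴⁺ has lost more electrons, so its remaining electrons feel a larger effective nuclear charge per electron and are pulled in more tightly.
Higher positive charge → smaller ion, so Pb²⁺ > Pb⁴⁺.

Pb⁴⁺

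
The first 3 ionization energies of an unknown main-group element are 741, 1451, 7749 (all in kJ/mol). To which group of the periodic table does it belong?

Group 2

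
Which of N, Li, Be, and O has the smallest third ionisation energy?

IE_3 is the cost of taking one more electron from the +2 cation: N²⁺ still has 3 valence electrons; Li²⁺ is already 1 electron into the core; Be²⁺ is the bare [He] core; O²⁺ still has 4 valence electrons.
Pulling an electron out of a noble-gas core costs far more than removing a remaining valence electron, so Li and Be sit at the high end of IE_3.
Valence configurations: N²⁺ [He]2s²2p¹, O²⁺ [He]2s²2p².
Tabulated IE_3 (kJ/mol): N 4578, Li 11815, Be 14849, O 5300.
So the third ionization energies run N < O < Li < Be.

N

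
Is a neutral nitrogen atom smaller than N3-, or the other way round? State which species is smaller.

Forming N3- adds 3 electrons to N. More electron–electron repulsion in the same shell, with unchanged nuclear charge, lets the cloud expand.
An anion is larger than its parent atom: N3- > N.

N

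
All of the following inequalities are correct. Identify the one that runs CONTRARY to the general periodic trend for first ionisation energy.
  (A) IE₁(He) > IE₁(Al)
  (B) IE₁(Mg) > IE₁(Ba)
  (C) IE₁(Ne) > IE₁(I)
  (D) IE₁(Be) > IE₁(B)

The general trend: first ionisation energy increases across a period and decreases down a group.
(A) He (period 1, group 18) vs Al (period 3, group 13): the stated order agrees with the simple trend.
(B) Mg (period 3, group 2) vs Ba (period 6, group 2): the stated order agrees with the simple trend.
(C) Ne (period 2, group 18) vs I (period 5, group 17): the stated order agrees with the simple trend.
(D) Be (period 2, group 2) vs B (period 2, group 13): the stated order contradicts the simple trend.
The exception is (D): removing B's lone 2p electron is easier than breaking Be's filled 2s².

(D)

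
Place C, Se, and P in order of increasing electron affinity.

P < C < Se

C is in period 2, group 14; P is in period 3, group 15; Se is in period 4, group 16.
Atoms with high Z_eff and room in the valence shell (especially the halogens) have the most exothermic electron affinities.
These sit on a diagonal, where the across-period and down-group effects partly cancel.
C > P: period and group pull opposite ways; the down-group shift dominates (122 vs 72 kJ/mol).
Se > C: the two effects oppose for this pair; the across-period effect wins (195 vs 122 kJ/mol).
Approximate values (kJ/mol): C 122, P 72, Se 195.
So from lowest to highest: P < C < Se.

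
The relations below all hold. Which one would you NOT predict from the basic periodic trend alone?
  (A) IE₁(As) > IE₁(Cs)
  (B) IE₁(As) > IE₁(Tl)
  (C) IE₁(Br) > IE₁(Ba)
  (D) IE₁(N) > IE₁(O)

The general trend: first ionization energy increases across a period and decreases down a group.
(A) As (period 4, group 15) vs Cs (period 6, group 1): the stated order agrees with the simple trend.
(B) As (period 4, group 15) vs Tl (period 6, group 13): the stated order agrees with the simple trend.
(C) Br (period 4, group 17) vs Ba (period 6, group 2): the stated order agrees with the simple trend.
(D) N (period 2, group 15) vs O (period 2, group 16): the stated order contradicts the simple trend.
The exception is (D): pairing an electron in O's 2p⁴ costs repulsion energy, so O ionizes more easily than half-filled N (2p³).

(D)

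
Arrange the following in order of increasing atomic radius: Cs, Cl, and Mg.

Cl < Mg < Cs

Atomic radius shrinks across a period as nuclear charge pulls the same shell inward, and grows down a group as new shells are added.
Neither a single period nor a single group — weigh both effects.
Mg > Cl: Mg lies to the left of Cl in period 3, so the across-period effect alone puts Mg larger.
Cs > Mg: relative to Mg, both the across-period and down-group shifts push Cs's atomic radius up.
Approximate values (pm): Mg 139, Cl 99, Cs 232.
So from smallest to largest: Cl < Mg < Cs.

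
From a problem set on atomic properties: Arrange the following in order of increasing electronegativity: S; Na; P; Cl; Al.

Na is in period 3, group 1; Al is in period 3, group 13; P is in period 3, group 15; S is in period 3, group 16; Cl is in period 3, group 17.
Atoms toward the upper right of the periodic table pull bonding electrons most strongly.
All lie in period 3, so electronegativity increases left to right.
So from lowest to highest: Na < Al < P < S < Cl.

Na < Al < P < S < Cl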